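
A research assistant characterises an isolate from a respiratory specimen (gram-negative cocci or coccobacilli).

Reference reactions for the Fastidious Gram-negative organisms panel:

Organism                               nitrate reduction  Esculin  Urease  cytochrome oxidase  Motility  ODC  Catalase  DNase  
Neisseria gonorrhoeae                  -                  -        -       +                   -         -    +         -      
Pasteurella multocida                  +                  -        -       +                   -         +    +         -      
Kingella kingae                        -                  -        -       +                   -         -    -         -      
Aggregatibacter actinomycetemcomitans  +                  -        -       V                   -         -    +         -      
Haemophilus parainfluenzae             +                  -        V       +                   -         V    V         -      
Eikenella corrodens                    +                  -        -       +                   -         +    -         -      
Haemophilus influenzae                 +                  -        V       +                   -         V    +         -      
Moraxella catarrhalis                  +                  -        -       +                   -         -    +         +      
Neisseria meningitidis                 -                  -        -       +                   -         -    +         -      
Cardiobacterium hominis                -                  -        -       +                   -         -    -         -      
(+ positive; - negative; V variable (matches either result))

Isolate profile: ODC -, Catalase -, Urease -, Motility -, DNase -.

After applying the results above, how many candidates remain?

ODC -: excludes Pasteurella multocida, Eikenella corrodens — 8 left.
Urease -: all 8 remaining candidates are consistent.
Motility -: all 8 remaining candidates are consistent.
DNase -: excludes Moraxella catarrhalis — 7 left.
Catalase -: excludes Neisseria gonorrhoeae, Aggregatibacter actinomycetemcomitans, Haemophilus influenzae, Neisseria meningitidis — 3 left.
Still consistent: Cardiobacterium hominis, Haemophilus parainfluenzae, Kingella kingae.

3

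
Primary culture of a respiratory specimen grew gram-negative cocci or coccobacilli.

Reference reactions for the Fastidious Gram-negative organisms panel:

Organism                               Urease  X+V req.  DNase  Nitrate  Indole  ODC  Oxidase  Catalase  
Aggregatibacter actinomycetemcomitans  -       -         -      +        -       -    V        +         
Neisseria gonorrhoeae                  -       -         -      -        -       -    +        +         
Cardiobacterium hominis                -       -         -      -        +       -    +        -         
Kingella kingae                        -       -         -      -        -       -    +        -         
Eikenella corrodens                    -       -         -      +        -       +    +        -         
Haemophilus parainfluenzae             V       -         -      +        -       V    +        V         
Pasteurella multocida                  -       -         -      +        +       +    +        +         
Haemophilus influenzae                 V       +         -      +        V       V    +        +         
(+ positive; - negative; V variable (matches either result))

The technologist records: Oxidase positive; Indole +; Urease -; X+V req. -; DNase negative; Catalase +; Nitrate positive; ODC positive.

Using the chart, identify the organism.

Pasteurella multocida

Oxidase +: all 8 remaining candidates are consistent.
X+V req. -: excludes Haemophilus influenzae — 7 left.
ODC +: excludes Aggregatibacter actinomycetemcomitans, Neisseria gonorrhoeae, Cardiobacterium hominis, Kingella kingae — 3 left.
Catalase +: excludes Eikenella corrodens — 2 left.
Nitrate +: all 2 remaining candidates are consistent.
Indole +: excludes Haemophilus parainfluenzae — 1 left.
Urease -: the one remaining candidate is consistent.
DNase -: the one remaining candidate is consistent.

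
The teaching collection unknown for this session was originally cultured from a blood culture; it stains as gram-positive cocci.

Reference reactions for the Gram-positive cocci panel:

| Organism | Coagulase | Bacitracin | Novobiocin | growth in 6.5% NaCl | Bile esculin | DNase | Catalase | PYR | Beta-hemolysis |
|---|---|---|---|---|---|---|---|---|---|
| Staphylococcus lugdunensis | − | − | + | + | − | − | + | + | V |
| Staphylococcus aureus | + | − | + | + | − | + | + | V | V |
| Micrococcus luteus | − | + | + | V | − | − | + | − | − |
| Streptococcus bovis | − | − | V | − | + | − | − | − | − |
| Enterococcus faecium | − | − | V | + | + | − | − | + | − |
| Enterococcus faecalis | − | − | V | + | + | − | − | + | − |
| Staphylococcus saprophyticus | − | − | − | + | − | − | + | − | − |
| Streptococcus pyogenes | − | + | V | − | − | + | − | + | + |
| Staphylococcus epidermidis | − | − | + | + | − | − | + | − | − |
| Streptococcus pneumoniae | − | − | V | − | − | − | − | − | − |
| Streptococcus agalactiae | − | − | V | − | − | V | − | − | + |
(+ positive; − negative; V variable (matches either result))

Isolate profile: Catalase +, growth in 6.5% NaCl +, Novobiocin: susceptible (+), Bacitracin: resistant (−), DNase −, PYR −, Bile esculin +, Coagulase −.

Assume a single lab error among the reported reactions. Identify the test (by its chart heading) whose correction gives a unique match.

Bile esculin

As reported, no row in the chart matches all 8 reactions.
Reversing Bacitracin → still no organism matches.
Reversing Bile esculin (to −) → unique match: Staphylococcus epidermidis.
Reversing Coagulase → still no organism matches.
Reversing PYR → still no organism matches.
Reversing growth in 6.5% NaCl → still no organism matches.
Reversing Catalase → still no organism matches.
Reversing Novobiocin → still no organism matches.
Reversing DNase → still no organism matches.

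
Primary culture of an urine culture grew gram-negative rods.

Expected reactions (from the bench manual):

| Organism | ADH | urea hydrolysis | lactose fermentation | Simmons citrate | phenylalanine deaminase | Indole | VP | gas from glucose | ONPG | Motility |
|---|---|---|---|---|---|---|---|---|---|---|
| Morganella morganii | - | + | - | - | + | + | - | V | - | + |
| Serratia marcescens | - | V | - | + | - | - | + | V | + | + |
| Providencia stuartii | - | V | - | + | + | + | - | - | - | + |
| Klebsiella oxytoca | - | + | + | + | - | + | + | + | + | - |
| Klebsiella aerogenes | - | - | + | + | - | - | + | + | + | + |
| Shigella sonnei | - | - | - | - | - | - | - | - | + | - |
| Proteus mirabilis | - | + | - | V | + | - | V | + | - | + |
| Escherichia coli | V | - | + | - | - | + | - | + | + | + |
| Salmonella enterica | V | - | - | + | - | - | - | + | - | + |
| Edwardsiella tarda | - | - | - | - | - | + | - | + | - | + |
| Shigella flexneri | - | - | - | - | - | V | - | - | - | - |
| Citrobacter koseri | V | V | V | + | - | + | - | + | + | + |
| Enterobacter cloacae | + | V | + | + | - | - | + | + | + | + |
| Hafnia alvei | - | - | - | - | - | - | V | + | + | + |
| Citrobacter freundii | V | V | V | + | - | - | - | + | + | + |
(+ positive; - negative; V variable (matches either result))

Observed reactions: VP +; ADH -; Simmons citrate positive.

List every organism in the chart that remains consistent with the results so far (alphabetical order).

Klebsiella aerogenes, Klebsiella oxytoca, Proteus mirabilis, Serratia marcescens

Simmons citrate +: excludes 6 organisms — 9 left.
ADH -: excludes Enterobacter cloacae — 8 left.
VP +: excludes Providencia stuartii, Salmonella enterica, Citrobacter koseri, Citrobacter freundii — 4 left.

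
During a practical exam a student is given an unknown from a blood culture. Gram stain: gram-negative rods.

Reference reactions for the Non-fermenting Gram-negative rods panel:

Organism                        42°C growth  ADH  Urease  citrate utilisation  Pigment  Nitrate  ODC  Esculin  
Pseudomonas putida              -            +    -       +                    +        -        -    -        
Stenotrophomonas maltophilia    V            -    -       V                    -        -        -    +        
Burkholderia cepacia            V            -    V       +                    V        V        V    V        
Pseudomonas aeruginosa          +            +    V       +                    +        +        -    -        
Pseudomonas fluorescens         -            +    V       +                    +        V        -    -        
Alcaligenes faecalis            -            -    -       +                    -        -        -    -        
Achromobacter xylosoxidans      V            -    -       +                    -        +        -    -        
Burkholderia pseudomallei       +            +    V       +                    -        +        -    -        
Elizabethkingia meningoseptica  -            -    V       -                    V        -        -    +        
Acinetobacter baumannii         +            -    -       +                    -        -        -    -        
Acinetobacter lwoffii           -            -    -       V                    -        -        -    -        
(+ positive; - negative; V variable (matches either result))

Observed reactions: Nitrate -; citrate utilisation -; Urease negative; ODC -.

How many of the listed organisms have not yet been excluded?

3

Urease -: all 11 remaining candidates are consistent.
Nitrate -: excludes Pseudomonas aeruginosa, Achromobacter xylosoxidans, Burkholderia pseudomallei — 8 left.
ODC -: all 8 remaining candidates are consistent.
citrate utilisation -: excludes 5 organisms — 3 left.
Still consistent: Acinetobacter lwoffii, Elizabethkingia meningoseptica, Stenotrophomonas maltophilia.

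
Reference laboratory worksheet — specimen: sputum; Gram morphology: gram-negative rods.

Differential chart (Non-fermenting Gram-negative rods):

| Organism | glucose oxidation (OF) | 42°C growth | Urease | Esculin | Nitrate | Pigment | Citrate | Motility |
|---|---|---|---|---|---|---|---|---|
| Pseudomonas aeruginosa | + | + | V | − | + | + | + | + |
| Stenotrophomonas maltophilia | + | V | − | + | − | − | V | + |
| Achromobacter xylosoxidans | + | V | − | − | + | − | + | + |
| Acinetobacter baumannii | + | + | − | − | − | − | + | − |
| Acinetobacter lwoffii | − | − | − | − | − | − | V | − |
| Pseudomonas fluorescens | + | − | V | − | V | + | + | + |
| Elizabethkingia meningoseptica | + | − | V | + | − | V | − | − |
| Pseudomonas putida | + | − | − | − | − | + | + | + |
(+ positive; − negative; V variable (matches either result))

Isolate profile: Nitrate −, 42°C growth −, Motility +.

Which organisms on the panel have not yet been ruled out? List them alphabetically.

Pseudomonas fluorescens, Pseudomonas putida, Stenotrophomonas maltophilia

Motility +: excludes Acinetobacter baumannii, Acinetobacter lwoffii, Elizabethkingia meningoseptica — 5 left.
Nitrate −: excludes Pseudomonas aeruginosa, Achromobacter xylosoxidans — 3 left.
42°C growth −: all 3 remaining candidates are consistent.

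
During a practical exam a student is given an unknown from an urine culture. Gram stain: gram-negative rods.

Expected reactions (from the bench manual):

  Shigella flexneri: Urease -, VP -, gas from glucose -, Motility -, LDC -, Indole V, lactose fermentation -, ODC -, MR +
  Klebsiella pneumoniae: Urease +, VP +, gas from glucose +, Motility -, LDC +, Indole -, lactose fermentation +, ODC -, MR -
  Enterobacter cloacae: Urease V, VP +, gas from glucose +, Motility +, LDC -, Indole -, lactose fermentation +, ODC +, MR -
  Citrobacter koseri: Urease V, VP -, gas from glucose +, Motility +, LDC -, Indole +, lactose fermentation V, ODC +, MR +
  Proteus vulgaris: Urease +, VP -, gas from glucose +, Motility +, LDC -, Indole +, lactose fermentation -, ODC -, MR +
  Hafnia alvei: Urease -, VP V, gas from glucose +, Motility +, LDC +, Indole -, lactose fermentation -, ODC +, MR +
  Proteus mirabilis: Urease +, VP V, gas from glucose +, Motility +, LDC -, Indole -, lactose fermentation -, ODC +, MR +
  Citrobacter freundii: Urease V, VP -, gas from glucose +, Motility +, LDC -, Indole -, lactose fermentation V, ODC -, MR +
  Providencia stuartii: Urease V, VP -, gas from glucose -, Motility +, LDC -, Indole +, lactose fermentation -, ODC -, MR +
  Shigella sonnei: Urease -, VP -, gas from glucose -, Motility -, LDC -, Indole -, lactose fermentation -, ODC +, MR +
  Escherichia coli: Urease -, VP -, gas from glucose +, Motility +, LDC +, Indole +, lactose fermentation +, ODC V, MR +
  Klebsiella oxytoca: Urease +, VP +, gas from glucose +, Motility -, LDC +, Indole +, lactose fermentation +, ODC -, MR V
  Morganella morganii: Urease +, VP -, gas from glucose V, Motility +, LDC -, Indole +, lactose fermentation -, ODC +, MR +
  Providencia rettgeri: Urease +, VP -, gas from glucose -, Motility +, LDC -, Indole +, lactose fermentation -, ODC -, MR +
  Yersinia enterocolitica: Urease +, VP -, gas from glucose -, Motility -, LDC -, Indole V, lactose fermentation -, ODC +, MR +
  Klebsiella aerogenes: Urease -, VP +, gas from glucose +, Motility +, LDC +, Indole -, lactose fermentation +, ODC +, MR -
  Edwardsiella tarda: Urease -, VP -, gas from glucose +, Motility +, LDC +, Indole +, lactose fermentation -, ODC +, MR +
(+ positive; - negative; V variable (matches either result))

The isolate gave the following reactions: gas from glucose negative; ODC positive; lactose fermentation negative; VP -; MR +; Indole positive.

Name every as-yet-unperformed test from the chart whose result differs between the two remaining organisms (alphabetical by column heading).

Motility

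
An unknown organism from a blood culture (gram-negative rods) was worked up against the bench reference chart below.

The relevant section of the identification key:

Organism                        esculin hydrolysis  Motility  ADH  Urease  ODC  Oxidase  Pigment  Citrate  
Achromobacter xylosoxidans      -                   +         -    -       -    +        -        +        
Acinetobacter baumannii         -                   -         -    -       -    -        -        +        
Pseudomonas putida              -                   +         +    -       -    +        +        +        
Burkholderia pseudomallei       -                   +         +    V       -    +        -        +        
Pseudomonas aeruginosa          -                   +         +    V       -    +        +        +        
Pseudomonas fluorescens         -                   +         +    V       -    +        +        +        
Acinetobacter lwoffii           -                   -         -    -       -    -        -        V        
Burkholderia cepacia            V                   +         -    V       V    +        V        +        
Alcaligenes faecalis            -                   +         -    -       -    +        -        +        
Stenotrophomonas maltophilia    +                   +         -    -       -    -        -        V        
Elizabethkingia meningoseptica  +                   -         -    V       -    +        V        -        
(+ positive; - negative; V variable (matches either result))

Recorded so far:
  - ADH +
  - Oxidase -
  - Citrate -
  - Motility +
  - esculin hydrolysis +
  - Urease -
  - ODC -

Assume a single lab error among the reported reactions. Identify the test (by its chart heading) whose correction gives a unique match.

As reported, no row in the chart matches all 7 reactions.
Reversing ADH (to -) → unique match: Stenotrophomonas maltophilia.
Reversing esculin hydrolysis → still no organism matches.
Reversing Citrate → still no organism matches.
Reversing Urease → still no organism matches.
Reversing ODC → still no organism matches.
Reversing Oxidase → still no organism matches.
Reversing Motility → still no organism matches.

ADH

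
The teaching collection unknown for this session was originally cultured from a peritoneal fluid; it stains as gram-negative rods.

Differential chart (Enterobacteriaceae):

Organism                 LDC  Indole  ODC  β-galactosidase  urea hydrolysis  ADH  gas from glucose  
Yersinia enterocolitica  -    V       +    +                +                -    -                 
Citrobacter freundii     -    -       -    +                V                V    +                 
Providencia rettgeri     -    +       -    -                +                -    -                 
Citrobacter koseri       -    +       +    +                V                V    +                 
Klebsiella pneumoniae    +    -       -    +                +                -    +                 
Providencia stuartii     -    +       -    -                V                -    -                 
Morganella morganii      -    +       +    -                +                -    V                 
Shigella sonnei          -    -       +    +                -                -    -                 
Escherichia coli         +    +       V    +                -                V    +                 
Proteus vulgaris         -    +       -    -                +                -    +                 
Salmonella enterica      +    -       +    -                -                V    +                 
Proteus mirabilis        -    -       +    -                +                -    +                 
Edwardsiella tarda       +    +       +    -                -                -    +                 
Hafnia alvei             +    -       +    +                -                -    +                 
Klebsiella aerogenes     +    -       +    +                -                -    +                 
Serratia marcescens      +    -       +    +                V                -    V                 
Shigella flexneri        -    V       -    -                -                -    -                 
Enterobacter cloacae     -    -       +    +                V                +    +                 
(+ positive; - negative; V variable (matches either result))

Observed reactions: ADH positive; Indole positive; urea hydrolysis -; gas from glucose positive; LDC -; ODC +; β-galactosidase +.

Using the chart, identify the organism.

LDC -: excludes 7 organisms — 11 left.
urea hydrolysis -: excludes 5 organisms — 6 left.
Indole +: excludes Citrobacter freundii, Shigella sonnei, Enterobacter cloacae — 3 left.
β-galactosidase +: excludes Providencia stuartii, Shigella flexneri — 1 left.
ADH +: the one remaining candidate is consistent.
ODC +: the one remaining candidate is consistent.
gas from glucose +: the one remaining candidate is consistent.

Citrobacter koseri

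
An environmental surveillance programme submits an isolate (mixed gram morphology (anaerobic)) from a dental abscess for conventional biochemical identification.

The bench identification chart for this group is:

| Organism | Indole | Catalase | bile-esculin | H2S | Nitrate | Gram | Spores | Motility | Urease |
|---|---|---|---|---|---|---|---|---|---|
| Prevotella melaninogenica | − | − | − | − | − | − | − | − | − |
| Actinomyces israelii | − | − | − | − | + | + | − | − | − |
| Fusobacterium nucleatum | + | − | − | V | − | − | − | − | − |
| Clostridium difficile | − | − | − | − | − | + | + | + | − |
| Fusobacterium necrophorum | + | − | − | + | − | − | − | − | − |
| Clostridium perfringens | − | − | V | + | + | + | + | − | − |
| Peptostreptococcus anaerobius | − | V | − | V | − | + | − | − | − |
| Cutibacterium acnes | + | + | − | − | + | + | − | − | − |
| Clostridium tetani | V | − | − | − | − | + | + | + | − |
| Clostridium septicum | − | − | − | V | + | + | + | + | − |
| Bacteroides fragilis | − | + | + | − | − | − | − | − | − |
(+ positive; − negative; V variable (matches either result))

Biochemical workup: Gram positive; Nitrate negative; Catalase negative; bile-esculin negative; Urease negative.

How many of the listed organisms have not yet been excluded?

3

Urease −: all 11 remaining candidates are consistent.
bile-esculin −: excludes Bacteroides fragilis — 10 left.
Catalase −: excludes Cutibacterium acnes — 9 left.
Nitrate −: excludes Actinomyces israelii, Clostridium perfringens, Clostridium septicum — 6 left.
Gram +: excludes Prevotella melaninogenica, Fusobacterium nucleatum, Fusobacterium necrophorum — 3 left.
Still consistent: Clostridium difficile, Clostridium tetani, Peptostreptococcus anaerobius.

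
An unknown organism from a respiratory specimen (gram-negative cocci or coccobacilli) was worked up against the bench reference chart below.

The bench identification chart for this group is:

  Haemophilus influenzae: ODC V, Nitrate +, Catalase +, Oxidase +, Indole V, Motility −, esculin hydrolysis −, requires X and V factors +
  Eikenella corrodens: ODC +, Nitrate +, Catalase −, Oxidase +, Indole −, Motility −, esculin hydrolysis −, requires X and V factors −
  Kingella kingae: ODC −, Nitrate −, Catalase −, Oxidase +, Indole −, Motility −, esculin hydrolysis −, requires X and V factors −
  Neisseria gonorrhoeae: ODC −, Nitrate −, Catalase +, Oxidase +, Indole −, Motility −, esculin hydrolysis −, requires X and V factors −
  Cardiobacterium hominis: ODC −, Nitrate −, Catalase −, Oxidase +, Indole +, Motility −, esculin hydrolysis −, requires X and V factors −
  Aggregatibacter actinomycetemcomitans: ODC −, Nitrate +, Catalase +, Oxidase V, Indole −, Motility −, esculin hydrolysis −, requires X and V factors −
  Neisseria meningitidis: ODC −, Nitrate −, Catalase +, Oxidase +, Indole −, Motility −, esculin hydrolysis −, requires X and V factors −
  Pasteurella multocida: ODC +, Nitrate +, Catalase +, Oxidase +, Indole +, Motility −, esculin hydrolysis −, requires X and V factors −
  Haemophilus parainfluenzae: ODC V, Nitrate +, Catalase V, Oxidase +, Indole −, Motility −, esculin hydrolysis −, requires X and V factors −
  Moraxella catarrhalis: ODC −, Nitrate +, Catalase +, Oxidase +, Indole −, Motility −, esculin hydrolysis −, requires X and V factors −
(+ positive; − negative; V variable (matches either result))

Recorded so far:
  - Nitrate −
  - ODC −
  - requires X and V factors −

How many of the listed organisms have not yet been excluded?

requires X and V factors −: excludes Haemophilus influenzae — 9 left.
Nitrate −: excludes 5 organisms — 4 left.
ODC −: all 4 remaining candidates are consistent.
Still consistent: Cardiobacterium hominis, Kingella kingae, Neisseria gonorrhoeae, Neisseria meningitidis.

4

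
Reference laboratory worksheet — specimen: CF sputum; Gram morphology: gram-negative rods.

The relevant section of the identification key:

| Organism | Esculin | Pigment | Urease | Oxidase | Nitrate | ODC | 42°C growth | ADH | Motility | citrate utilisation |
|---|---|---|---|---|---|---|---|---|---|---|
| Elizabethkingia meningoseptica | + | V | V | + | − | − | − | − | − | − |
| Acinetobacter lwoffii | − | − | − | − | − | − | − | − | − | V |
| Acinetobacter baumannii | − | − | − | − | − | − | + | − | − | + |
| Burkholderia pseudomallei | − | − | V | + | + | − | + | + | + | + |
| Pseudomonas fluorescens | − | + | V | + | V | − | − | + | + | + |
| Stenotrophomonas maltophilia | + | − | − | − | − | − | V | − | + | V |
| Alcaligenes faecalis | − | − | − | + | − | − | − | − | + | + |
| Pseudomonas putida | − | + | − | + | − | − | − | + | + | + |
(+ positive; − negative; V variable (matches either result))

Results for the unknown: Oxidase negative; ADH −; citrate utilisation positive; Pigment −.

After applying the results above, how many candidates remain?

3

citrate utilisation +: excludes Elizabethkingia meningoseptica — 7 left.
Pigment −: excludes Pseudomonas fluorescens, Pseudomonas putida — 5 left.
ADH −: excludes Burkholderia pseudomallei — 4 left.
Oxidase −: excludes Alcaligenes faecalis — 3 left.
Still consistent: Acinetobacter baumannii, Acinetobacter lwoffii, Stenotrophomonas maltophilia.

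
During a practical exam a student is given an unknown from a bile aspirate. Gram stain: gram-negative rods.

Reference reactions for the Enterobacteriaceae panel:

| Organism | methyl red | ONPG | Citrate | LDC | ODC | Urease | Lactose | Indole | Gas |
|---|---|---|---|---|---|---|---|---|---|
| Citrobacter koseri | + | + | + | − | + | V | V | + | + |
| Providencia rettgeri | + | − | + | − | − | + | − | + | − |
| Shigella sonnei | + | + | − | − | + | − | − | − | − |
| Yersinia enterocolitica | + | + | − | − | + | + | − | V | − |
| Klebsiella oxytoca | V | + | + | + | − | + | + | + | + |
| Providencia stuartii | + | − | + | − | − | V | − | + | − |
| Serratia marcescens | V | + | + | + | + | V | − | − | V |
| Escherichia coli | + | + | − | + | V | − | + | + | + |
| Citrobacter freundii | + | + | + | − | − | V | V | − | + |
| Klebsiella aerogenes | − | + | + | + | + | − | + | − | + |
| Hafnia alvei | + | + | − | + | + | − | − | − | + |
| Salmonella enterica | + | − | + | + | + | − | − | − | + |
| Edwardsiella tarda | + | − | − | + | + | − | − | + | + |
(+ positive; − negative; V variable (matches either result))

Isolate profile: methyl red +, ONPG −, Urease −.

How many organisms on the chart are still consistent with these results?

3

Urease −: excludes Providencia rettgeri, Yersinia enterocolitica, Klebsiella oxytoca — 10 left.
methyl red +: excludes Klebsiella aerogenes — 9 left.
ONPG −: excludes 6 organisms — 3 left.
Still consistent: Edwardsiella tarda, Providencia stuartii, Salmonella enterica.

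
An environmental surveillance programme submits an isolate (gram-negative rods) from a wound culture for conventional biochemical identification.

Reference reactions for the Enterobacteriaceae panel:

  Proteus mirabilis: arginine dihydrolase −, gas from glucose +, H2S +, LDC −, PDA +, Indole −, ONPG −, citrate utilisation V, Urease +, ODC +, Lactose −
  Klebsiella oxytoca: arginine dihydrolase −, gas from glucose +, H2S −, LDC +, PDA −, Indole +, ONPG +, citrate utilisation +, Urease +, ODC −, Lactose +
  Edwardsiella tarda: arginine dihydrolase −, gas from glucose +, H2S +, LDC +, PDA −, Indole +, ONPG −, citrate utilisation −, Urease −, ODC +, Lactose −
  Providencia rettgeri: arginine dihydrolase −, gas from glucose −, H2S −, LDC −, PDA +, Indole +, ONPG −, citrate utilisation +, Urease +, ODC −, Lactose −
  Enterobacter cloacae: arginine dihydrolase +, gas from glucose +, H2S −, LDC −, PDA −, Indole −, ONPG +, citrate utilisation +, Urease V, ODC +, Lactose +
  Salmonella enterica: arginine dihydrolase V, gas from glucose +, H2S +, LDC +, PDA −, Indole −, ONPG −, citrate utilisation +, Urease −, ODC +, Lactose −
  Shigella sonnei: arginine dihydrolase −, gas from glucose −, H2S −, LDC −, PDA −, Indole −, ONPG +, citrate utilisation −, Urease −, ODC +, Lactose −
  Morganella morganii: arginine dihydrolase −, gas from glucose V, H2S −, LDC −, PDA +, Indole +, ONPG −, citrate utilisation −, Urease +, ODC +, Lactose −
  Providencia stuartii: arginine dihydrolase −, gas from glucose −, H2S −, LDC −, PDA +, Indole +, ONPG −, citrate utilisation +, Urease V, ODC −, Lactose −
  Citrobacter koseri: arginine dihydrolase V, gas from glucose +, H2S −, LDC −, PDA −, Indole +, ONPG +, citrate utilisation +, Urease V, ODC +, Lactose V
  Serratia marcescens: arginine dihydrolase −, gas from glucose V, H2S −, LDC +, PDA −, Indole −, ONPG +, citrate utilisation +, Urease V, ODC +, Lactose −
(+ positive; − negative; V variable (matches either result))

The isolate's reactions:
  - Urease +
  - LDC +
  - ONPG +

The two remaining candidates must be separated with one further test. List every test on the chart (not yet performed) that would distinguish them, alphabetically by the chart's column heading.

Urease +: excludes Edwardsiella tarda, Salmonella enterica, Shigella sonnei — 8 left.
LDC +: excludes 6 organisms — 2 left.
ONPG +: all 2 remaining candidates are consistent.
Two candidates remain: Klebsiella oxytoca and Serratia marcescens.
  arginine dihydrolase: − vs − — same for both, does not separate.
  gas from glucose: + vs V — variable for at least one, does not separate.
  H2S: − vs − — same for both, does not separate.
  PDA: − vs − — same for both, does not separate.
  Indole: Klebsiella oxytoca +, Serratia marcescens − — discriminates.
  citrate utilisation: + vs + — same for both, does not separate.
  ODC: Klebsiella oxytoca −, Serratia marcescens + — discriminates.
  Lactose: Klebsiella oxytoca +, Serratia marcescens − — discriminates.

Indole, Lactose, ODC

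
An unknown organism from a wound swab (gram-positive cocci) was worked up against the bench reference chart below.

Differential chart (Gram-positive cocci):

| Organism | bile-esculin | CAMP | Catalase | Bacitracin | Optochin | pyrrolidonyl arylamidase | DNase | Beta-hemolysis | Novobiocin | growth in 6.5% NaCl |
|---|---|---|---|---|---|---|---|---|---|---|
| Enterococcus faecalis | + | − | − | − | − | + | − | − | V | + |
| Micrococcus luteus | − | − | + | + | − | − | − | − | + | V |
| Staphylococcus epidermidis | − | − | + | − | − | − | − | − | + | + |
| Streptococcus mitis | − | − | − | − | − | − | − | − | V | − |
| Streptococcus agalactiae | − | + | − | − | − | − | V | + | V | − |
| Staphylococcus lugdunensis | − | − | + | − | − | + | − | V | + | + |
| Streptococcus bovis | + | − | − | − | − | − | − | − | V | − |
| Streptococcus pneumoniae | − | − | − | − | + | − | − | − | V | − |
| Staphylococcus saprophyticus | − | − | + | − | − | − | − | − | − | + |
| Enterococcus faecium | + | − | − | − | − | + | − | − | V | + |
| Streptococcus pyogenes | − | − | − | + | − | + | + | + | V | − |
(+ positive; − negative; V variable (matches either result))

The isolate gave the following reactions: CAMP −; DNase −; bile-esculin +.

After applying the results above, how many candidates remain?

3

bile-esculin +: excludes 8 organisms — 3 left.
CAMP −: all 3 remaining candidates are consistent.
DNase −: all 3 remaining candidates are consistent.
Still consistent: Enterococcus faecalis, Enterococcus faecium, Streptococcus bovis.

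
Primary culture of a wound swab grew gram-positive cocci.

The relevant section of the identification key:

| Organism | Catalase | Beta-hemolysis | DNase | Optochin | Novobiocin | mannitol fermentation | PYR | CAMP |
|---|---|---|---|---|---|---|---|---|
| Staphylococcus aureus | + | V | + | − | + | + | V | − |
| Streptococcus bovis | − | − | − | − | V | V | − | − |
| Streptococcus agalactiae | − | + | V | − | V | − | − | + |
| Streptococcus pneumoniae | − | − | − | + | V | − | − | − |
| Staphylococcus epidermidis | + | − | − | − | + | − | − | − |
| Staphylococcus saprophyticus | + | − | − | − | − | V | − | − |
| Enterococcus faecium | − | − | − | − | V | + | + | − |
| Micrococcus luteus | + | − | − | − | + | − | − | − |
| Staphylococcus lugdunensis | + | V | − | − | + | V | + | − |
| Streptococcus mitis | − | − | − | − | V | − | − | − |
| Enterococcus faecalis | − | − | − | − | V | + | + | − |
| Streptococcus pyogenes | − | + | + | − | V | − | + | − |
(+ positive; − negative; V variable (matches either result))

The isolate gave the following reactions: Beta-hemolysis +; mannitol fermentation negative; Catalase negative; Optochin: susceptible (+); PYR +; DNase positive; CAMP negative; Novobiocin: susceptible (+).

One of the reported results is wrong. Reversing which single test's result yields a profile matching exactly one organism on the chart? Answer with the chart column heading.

Optochin

As reported, no row in the chart matches all 8 reactions.
Reversing Catalase → still no organism matches.
Reversing DNase → still no organism matches.
Reversing CAMP → still no organism matches.
Reversing mannitol fermentation → still no organism matches.
Reversing Beta-hemolysis → still no organism matches.
Reversing Optochin (to −) → unique match: Streptococcus pyogenes.
Reversing PYR → still no organism matches.
Reversing Novobiocin → still no organism matches.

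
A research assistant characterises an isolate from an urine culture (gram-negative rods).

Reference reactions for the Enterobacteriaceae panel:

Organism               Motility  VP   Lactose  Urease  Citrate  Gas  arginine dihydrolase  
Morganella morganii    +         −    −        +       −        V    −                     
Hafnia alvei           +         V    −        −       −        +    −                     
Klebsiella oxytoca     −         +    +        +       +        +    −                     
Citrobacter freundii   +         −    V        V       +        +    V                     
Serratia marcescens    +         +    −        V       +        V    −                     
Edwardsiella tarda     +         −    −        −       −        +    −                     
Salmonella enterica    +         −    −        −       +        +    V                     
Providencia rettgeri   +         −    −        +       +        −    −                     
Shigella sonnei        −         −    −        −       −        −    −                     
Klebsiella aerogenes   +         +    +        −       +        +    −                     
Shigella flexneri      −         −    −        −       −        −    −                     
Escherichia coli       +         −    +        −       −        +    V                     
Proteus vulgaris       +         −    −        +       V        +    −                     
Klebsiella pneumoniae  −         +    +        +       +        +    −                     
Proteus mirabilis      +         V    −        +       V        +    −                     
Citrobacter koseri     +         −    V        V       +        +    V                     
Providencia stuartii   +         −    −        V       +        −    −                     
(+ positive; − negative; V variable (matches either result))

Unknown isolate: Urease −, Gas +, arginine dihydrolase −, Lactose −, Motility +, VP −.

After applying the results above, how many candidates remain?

5

Urease −: excludes 6 organisms — 11 left.
arginine dihydrolase −: all 11 remaining candidates are consistent.
Gas +: excludes Shigella sonnei, Shigella flexneri, Providencia stuartii — 8 left.
Motility +: all 8 remaining candidates are consistent.
VP −: excludes Serratia marcescens, Klebsiella aerogenes — 6 left.
Lactose −: excludes Escherichia coli — 5 left.
Still consistent: Citrobacter freundii, Citrobacter koseri, Edwardsiella tarda, Hafnia alvei, Salmonella enterica.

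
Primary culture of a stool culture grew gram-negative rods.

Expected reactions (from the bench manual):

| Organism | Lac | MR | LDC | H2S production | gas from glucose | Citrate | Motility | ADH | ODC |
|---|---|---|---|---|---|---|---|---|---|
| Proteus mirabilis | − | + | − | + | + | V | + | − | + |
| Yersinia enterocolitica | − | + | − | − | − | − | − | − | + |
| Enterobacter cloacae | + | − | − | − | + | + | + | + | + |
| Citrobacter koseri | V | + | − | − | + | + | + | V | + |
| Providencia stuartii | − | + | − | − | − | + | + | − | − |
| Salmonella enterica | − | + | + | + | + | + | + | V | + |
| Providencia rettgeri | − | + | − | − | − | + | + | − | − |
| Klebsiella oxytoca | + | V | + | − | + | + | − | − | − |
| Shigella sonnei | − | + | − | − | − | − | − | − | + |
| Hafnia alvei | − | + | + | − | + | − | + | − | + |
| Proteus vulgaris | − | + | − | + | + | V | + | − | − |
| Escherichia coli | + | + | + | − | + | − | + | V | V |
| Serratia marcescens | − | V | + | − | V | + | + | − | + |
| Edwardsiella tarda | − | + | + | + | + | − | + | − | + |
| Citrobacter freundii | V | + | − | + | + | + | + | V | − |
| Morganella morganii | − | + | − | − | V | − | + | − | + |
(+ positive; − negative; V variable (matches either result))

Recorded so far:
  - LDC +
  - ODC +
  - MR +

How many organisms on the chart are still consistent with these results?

ODC +: excludes 5 organisms — 11 left.
LDC +: excludes 6 organisms — 5 left.
MR +: all 5 remaining candidates are consistent.
Still consistent: Edwardsiella tarda, Escherichia coli, Hafnia alvei, Salmonella enterica, Serratia marcescens.

5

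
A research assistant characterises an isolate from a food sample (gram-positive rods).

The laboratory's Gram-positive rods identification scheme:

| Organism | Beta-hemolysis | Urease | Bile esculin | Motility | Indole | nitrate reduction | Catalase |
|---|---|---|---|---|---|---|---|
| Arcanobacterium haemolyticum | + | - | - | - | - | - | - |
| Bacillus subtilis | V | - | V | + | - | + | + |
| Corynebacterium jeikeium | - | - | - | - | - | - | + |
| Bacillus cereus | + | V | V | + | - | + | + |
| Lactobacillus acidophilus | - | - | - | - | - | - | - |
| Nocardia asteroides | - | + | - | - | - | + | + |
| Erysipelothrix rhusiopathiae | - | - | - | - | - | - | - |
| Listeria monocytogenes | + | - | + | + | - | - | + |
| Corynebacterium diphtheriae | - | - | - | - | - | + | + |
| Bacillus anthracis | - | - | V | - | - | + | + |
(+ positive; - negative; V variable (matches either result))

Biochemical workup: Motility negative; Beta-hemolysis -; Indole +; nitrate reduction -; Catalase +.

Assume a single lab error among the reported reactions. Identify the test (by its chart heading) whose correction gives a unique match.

Indole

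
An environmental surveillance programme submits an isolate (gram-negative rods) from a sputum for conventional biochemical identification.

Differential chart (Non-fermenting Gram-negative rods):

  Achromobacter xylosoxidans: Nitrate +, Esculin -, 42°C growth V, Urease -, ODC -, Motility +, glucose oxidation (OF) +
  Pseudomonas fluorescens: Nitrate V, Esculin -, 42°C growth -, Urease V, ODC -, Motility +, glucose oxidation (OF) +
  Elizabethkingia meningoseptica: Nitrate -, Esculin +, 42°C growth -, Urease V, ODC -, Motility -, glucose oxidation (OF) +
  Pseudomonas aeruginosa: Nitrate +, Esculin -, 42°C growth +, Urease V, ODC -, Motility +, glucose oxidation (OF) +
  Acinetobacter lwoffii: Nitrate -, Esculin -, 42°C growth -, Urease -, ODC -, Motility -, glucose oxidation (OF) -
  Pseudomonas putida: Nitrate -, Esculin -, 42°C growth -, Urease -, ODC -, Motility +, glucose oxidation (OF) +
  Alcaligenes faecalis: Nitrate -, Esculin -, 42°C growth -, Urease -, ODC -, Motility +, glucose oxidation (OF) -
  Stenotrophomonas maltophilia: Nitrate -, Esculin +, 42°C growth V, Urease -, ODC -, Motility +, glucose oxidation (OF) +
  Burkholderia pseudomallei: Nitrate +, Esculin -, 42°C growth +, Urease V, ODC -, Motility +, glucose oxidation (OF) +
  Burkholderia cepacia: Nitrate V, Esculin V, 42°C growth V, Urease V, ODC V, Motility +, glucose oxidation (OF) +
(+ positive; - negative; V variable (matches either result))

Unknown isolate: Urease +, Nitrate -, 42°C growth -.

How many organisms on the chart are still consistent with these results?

Urease +: excludes 5 organisms — 5 left.
42°C growth -: excludes Pseudomonas aeruginosa, Burkholderia pseudomallei — 3 left.
Nitrate -: all 3 remaining candidates are consistent.
Still consistent: Burkholderia cepacia, Elizabethkingia meningoseptica, Pseudomonas fluorescens.

3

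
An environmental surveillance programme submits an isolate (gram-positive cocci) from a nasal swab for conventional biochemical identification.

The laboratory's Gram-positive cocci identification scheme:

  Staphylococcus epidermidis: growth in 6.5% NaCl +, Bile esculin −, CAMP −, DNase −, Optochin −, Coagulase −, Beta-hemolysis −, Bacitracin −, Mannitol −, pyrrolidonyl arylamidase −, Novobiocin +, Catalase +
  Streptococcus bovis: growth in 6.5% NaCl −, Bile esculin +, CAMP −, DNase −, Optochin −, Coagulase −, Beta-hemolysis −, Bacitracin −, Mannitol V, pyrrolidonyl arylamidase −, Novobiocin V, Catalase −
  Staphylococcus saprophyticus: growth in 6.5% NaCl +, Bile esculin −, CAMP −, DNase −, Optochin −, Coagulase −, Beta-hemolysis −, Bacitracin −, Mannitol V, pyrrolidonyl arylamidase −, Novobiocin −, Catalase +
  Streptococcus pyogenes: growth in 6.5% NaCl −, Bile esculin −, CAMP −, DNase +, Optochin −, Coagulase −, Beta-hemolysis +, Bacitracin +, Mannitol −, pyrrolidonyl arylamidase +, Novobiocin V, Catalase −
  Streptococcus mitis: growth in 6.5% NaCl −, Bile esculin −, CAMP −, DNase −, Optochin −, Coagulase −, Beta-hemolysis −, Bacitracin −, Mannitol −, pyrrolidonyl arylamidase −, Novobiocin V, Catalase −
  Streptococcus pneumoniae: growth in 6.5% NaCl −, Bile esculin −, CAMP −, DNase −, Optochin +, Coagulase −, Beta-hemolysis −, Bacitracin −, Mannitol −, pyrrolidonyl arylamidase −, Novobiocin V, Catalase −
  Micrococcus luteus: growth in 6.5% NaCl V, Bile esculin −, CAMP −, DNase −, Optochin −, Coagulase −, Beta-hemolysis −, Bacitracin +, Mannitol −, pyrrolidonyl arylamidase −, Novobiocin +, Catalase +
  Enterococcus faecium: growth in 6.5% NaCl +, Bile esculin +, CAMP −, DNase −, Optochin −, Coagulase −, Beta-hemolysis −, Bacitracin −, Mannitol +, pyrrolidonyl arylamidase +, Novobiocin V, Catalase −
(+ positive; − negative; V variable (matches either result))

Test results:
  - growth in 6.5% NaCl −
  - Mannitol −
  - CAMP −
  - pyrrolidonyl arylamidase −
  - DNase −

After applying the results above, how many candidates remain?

4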